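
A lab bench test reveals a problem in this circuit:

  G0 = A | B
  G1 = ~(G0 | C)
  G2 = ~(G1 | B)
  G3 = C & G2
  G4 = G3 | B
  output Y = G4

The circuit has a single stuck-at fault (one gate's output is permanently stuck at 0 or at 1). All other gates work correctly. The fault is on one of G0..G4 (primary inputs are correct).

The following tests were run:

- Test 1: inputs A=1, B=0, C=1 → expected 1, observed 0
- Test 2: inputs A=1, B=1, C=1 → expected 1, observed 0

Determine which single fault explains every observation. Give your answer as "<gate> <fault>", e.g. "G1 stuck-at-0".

Fault-free values for test 1 (A=1, B=0, C=1): G0=1, G1=0, G2=1, G3=1, G4=1, giving Y=1. Observed 0.
Test 1: faults giving observed 0 are {G1 stuck-at-1, G2 stuck-at-0, G3 stuck-at-0, G4 stuck-at-0}.
Test 2 (A=1, B=1, C=1): fault-free G0=1, G1=0, G2=0, G3=0, G4=1 → 1; observed 0. Eliminates G1 stuck-at-1, G2 stuck-at-0, G3 stuck-at-0.
Only G4 stuck-at-0 is consistent with every test.

G4 stuck-at-0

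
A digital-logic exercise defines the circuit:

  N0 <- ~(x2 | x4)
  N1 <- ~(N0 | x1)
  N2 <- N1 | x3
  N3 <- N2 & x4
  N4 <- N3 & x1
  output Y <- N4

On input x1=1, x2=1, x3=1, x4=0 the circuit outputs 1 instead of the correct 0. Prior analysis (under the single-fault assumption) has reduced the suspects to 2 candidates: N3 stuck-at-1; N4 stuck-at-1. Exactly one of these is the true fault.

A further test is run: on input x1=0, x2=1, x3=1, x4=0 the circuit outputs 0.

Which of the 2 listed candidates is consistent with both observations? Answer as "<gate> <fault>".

Evaluate each candidate on input x1=0, x2=1, x3=1, x4=0:
  N3 stuck-at-1: N0=0, N1=1, N2=1, N3=1 [stuck-at-1], N4=0 → 0 — matches
  N4 stuck-at-1: N0=0, N1=1, N2=1, N3=0, N4=1 [stuck-at-1] → 1 — eliminated
Only N3 stuck-at-1 reproduces the observed 0.

N3 stuck-at-1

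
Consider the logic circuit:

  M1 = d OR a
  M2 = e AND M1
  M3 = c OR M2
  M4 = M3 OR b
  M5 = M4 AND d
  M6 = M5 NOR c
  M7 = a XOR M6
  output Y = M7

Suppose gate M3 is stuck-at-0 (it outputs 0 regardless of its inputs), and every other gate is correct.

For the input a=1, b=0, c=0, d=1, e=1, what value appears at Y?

0

Propagate with M3 forced: M1=1, M2=1, M3=0 [stuck-at-0], M4=0, M5=0, M6=1, M7=0.
So Y = 0. (Without the fault it would be 1.)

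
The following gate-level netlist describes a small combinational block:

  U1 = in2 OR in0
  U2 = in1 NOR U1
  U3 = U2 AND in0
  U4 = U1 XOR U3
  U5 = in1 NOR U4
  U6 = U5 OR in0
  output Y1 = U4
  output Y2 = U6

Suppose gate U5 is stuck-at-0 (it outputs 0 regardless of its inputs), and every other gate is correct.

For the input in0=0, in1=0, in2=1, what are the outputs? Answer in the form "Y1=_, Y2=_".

Propagate with U5 forced: U1=1, U2=0, U3=0, U4=1, U5=0 [stuck-at-0], U6=0.
So the outputs are Y1=1, Y2=0. (Same as the fault-free value — the fault is masked on this input.)

Y1=1, Y2=0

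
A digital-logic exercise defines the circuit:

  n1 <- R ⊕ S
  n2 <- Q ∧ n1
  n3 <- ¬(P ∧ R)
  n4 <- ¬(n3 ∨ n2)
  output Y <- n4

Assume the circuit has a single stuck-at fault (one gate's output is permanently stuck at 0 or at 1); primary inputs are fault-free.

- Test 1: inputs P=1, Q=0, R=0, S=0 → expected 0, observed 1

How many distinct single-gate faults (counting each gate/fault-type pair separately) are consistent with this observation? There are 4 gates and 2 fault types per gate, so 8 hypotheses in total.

2

Fault-free: n1=0, n2=0, n3=1, n4=0 → 0. Observed 1.
  n1 stuck-at-0: output 0 ✗
  n1 stuck-at-1: output 0 ✗
  n2 stuck-at-0: output 0 ✗
  n2 stuck-at-1: output 0 ✗
  n3 stuck-at-0: output 1 ✓
  n3 stuck-at-1: output 0 ✗
  n4 stuck-at-0: output 0 ✗
  n4 stuck-at-1: output 1 ✓
Consistent faults: {n3 stuck-at-0, n4 stuck-at-1} — 2 in all.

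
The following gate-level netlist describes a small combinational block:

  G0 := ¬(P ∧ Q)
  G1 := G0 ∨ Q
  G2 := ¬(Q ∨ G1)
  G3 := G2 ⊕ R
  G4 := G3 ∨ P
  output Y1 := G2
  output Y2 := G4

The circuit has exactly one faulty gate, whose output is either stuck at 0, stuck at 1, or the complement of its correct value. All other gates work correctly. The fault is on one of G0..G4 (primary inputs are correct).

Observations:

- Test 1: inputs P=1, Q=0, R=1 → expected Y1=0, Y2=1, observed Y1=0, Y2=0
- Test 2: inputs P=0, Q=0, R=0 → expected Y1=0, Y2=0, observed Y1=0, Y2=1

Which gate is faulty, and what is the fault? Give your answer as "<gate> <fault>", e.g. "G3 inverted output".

G4 inverted output

Fault-free values for test 1 (P=1, Q=0, R=1): G0=1, G1=1, G2=0, G3=1, G4=1, giving Y1=0, Y2=1. Observed Y1=0, Y2=0.
Test 1: faults giving observed Y1=0, Y2=0 are {G4 stuck-at-0, G4 inverted output}.
Test 2 (P=0, Q=0, R=0): fault-free G0=1, G1=1, G2=0, G3=0, G4=0 → Y1=0, Y2=0; observed Y1=0, Y2=1. Eliminates G4 stuck-at-0.
Only G4 inverted output is consistent with every test.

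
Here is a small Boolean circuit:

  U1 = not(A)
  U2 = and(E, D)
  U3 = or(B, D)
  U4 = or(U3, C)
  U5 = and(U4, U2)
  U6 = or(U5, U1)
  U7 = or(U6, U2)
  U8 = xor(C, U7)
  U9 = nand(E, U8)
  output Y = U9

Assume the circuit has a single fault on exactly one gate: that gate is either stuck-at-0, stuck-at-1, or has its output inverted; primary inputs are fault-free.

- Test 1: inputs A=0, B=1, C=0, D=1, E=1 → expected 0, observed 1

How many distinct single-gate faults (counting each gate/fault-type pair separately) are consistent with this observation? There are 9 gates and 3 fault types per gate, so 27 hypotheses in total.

Fault-free: U1=1, U2=1, U3=1, U4=1, U5=1, U6=1, U7=1, U8=1, U9=0 → 0. Observed 1.
  U1: none of the 3 fault types match ✗
  U2: none of the 3 fault types match ✗
  U3: none of the 3 fault types match ✗
  U4: none of the 3 fault types match ✗
  U5: none of the 3 fault types match ✗
  U6: none of the 3 fault types match ✗
  U7: stuck-at-0, inverted output ✓; others ✗
  U8: stuck-at-0, inverted output ✓; others ✗
  U9: stuck-at-1, inverted output ✓; others ✗
Consistent faults: {U7 stuck-at-0, U7 inverted output, U8 stuck-at-0, U8 inverted output, U9 stuck-at-1, U9 inverted output} — 6 in all.

6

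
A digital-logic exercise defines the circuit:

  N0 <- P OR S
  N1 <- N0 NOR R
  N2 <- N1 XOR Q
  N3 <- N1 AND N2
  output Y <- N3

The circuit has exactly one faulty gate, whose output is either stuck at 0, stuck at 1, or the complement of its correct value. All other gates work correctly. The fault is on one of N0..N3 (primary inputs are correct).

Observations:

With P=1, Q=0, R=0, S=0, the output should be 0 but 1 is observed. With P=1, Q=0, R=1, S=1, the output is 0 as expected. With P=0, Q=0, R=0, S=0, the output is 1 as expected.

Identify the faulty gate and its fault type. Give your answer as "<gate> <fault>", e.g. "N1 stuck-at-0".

N0 stuck-at-0

Fault-free values for test 1 (P=1, Q=0, R=0, S=0): N0=1, N1=0, N2=0, N3=0, giving Y=0. Observed 1.
Test 1: faults giving observed 1 are {N0 stuck-at-0, N0 inverted output, N1 stuck-at-1, N1 inverted output, N3 stuck-at-1, N3 inverted output}.
Test 2 (P=1, Q=0, R=1, S=1): fault-free N0=1, N1=0, N2=0, N3=0 → 0; observed 0. Eliminates N1 stuck-at-1, N1 inverted output, N3 stuck-at-1, N3 inverted output.
Test 3 (P=0, Q=0, R=0, S=0): fault-free N0=0, N1=1, N2=1, N3=1 → 1; observed 1. Eliminates N0 inverted output.
Only N0 stuck-at-0 is consistent with every test.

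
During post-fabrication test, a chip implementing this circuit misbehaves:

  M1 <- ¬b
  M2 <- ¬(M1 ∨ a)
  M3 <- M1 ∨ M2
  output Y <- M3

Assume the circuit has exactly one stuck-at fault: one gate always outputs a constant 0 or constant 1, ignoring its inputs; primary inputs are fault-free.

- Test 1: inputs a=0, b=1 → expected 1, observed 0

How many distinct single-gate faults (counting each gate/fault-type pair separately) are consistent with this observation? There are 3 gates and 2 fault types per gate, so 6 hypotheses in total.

Fault-free: M1=0, M2=1, M3=1 → 1. Observed 0.
  M1 stuck-at-0: output 1 ✗
  M1 stuck-at-1: output 1 ✗
  M2 stuck-at-0: output 0 ✓
  M2 stuck-at-1: output 1 ✗
  M3 stuck-at-0: output 0 ✓
  M3 stuck-at-1: output 1 ✗
Consistent faults: {M2 stuck-at-0, M3 stuck-at-0} — 2 in all.

2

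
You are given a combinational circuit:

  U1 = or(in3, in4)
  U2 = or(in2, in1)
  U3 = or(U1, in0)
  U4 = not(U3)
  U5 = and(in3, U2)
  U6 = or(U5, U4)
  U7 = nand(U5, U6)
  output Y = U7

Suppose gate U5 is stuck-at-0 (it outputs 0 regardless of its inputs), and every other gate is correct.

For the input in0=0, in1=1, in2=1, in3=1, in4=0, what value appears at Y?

1

Propagate with U5 forced: U1=1, U2=1, U3=1, U4=0, U5=0 [stuck-at-0], U6=0, U7=1.
So Y = 1. (Without the fault it would be 0.)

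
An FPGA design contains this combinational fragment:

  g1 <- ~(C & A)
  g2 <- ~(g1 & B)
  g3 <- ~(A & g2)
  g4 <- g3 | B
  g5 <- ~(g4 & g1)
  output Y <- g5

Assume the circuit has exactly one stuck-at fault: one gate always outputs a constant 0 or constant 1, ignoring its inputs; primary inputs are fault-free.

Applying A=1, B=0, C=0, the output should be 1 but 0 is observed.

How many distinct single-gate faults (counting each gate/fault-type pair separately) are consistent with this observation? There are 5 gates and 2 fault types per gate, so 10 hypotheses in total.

4

Fault-free: g1=1, g2=1, g3=0, g4=0, g5=1 → 1. Observed 0.
  g1 stuck-at-0: output 1 ✗
  g1 stuck-at-1: output 1 ✗
  g2 stuck-at-0: output 0 ✓
  g2 stuck-at-1: output 1 ✗
  g3 stuck-at-0: output 1 ✗
  g3 stuck-at-1: output 0 ✓
  g4 stuck-at-0: output 1 ✗
  g4 stuck-at-1: output 0 ✓
  g5 stuck-at-0: output 0 ✓
  g5 stuck-at-1: output 1 ✗
Consistent faults: {g2 stuck-at-0, g3 stuck-at-1, g4 stuck-at-1, g5 stuck-at-0} — 4 in all.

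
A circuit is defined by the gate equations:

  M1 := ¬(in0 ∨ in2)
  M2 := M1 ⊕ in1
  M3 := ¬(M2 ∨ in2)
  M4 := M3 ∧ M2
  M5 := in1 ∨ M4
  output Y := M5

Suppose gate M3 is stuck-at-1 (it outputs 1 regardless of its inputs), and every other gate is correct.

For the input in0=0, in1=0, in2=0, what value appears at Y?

Propagate with M3 forced: M1=1, M2=1, M3=1 [stuck-at-1], M4=1, M5=1.
So Y = 1. (Without the fault it would be 0.)

1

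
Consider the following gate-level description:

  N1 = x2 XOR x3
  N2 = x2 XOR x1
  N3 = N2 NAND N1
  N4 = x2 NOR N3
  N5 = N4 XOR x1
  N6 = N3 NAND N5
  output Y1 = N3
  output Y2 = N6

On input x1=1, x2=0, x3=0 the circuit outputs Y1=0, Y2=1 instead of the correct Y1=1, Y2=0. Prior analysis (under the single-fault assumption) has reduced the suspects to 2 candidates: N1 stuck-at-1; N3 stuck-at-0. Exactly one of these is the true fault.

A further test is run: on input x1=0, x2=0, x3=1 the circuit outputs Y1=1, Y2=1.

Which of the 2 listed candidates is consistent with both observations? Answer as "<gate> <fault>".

Evaluate each candidate on input x1=0, x2=0, x3=1:
  N1 stuck-at-1: N1=1 [stuck-at-1], N2=0, N3=1, N4=0, N5=0, N6=1 → Y1=1, Y2=1 — matches
  N3 stuck-at-0: N1=1, N2=0, N3=0 [stuck-at-0], N4=1, N5=1, N6=1 → Y1=0, Y2=1 — eliminated
Only N1 stuck-at-1 reproduces the observed Y1=1, Y2=1.

N1 stuck-at-1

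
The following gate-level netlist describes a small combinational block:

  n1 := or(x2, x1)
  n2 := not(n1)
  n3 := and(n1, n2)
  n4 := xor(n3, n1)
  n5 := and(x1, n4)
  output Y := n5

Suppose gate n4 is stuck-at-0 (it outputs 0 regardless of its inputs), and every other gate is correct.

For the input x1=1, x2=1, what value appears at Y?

Propagate with n4 forced: n1=1, n2=0, n3=0, n4=0 [stuck-at-0], n5=0.
So Y = 0. (Without the fault it would be 1.)

0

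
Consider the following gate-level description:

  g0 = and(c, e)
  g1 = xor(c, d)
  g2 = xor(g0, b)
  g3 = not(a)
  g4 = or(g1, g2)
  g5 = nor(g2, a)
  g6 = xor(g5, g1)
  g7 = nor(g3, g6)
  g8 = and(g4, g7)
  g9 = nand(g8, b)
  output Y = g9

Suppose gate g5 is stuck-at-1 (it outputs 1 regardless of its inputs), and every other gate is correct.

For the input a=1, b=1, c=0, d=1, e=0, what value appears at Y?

Propagate with g5 forced: g0=0, g1=1, g2=1, g3=0, g4=1, g5=1 [stuck-at-1], g6=0, g7=1, g8=1, g9=0.
So Y = 0. (Without the fault it would be 1.)

0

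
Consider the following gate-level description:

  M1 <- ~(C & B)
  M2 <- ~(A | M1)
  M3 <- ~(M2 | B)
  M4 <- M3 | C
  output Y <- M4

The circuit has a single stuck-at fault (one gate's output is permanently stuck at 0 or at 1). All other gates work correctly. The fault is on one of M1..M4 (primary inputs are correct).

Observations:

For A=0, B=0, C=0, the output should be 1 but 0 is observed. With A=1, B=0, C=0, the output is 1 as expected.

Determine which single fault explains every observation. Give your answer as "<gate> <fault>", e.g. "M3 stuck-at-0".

Fault-free values for test 1 (A=0, B=0, C=0): M1=1, M2=0, M3=1, M4=1, giving Y=1. Observed 0.
Test 1: faults giving observed 0 are {M1 stuck-at-0, M2 stuck-at-1, M3 stuck-at-0, M4 stuck-at-0}.
Test 2 (A=1, B=0, C=0): fault-free M1=1, M2=0, M3=1, M4=1 → 1; observed 1. Eliminates M2 stuck-at-1, M3 stuck-at-0, M4 stuck-at-0.
Only M1 stuck-at-0 is consistent with every test.

M1 stuck-at-0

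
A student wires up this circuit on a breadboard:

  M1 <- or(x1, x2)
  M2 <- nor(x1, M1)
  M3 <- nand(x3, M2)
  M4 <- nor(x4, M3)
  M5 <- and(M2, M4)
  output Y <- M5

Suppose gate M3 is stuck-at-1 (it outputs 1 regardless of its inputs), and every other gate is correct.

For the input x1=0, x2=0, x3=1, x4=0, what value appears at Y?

0

Propagate with M3 forced: M1=0, M2=1, M3=1 [stuck-at-1], M4=0, M5=0.
So Y = 0. (Without the fault it would be 1.)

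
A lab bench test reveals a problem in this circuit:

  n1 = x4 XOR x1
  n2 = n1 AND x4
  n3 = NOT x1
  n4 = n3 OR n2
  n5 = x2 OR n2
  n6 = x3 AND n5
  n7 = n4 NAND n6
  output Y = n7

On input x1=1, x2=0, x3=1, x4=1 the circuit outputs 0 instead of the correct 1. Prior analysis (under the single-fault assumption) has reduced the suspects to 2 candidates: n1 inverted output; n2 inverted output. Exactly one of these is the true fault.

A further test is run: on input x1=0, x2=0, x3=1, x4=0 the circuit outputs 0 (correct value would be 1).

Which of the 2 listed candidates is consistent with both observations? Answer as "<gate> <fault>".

Evaluate each candidate on input x1=0, x2=0, x3=1, x4=0:
  n1 inverted output: n1=1 [inverted output], n2=0, n3=1, n4=1, n5=0, n6=0, n7=1 → 1 — eliminated
  n2 inverted output: n1=0, n2=1 [inverted output], n3=1, n4=1, n5=1, n6=1, n7=0 → 0 — matches
Only n2 inverted output reproduces the observed 0.

n2 inverted output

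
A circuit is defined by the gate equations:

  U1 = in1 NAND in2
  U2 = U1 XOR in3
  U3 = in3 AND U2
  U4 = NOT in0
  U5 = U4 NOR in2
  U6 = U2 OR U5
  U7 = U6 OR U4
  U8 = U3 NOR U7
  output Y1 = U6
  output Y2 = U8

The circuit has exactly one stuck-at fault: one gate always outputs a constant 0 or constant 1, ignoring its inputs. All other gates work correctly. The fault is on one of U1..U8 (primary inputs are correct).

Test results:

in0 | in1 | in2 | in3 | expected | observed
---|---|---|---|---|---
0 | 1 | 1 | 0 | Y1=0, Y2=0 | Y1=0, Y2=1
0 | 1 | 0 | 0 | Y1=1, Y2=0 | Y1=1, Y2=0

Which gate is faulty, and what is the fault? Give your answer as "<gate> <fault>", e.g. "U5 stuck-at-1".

U4 stuck-at-0

Fault-free values for test 1 (in0=0, in1=1, in2=1, in3=0): U1=0, U2=0, U3=0, U4=1, U5=0, U6=0, U7=1, U8=0, giving Y1=0, Y2=0. Observed Y1=0, Y2=1.
Test 1: faults giving observed Y1=0, Y2=1 are {U4 stuck-at-0, U7 stuck-at-0, U8 stuck-at-1}.
Test 2 (in0=0, in1=1, in2=0, in3=0): fault-free U1=1, U2=1, U3=0, U4=1, U5=0, U6=1, U7=1, U8=0 → Y1=1, Y2=0; observed Y1=1, Y2=0. Eliminates U7 stuck-at-0, U8 stuck-at-1.
Only U4 stuck-at-0 is consistent with every test.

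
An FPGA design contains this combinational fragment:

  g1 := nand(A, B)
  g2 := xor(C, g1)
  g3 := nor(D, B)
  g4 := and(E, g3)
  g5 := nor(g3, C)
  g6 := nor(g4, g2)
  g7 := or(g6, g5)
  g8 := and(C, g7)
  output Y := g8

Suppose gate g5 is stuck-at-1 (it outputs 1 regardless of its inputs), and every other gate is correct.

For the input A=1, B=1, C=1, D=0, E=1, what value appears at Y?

Propagate with g5 forced: g1=0, g2=1, g3=0, g4=0, g5=1 [stuck-at-1], g6=0, g7=1, g8=1.
So Y = 1. (Without the fault it would be 0.)

1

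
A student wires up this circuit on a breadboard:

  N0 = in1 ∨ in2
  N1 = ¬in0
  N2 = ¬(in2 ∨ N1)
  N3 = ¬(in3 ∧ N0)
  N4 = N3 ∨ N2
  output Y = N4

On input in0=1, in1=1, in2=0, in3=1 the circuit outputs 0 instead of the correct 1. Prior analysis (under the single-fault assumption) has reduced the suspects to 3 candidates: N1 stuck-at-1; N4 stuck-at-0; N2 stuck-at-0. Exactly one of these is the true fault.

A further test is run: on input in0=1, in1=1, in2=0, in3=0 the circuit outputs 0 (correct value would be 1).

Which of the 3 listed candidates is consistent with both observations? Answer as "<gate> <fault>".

N4 stuck-at-0

Evaluate each candidate on input in0=1, in1=1, in2=0, in3=0:
  N1 stuck-at-1: N0=1, N1=1 [stuck-at-1], N2=0, N3=1, N4=1 → 1 — eliminated
  N4 stuck-at-0: N0=1, N1=0, N2=1, N3=1, N4=0 [stuck-at-0] → 0 — matches
  N2 stuck-at-0: N0=1, N1=0, N2=0 [stuck-at-0], N3=1, N4=1 → 1 — eliminated
Only N4 stuck-at-0 reproduces the observed 0.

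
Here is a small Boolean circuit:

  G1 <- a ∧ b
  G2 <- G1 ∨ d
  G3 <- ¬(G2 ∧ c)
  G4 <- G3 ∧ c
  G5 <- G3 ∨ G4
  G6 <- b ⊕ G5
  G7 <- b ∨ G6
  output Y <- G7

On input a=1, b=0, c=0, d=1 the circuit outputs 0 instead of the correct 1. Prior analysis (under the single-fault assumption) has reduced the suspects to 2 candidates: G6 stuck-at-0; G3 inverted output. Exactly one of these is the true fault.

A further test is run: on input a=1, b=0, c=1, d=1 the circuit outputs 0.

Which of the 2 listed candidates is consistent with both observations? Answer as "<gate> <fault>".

G6 stuck-at-0

Evaluate each candidate on input a=1, b=0, c=1, d=1:
  G6 stuck-at-0: G1=0, G2=1, G3=0, G4=0, G5=0, G6=0 [stuck-at-0], G7=0 → 0 — matches
  G3 inverted output: G1=0, G2=1, G3=1 [inverted output], G4=1, G5=1, G6=1, G7=1 → 1 — eliminated
Only G6 stuck-at-0 reproduces the observed 0.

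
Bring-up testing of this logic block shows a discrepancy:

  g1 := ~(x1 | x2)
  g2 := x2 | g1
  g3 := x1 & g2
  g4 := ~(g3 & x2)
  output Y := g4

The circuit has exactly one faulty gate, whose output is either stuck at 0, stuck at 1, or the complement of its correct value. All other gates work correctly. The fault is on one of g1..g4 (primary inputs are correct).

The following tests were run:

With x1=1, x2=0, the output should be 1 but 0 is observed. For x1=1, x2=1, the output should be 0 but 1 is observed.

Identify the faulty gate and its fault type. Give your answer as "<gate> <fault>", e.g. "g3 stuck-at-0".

g4 inverted output

Fault-free values for test 1 (x1=1, x2=0): g1=0, g2=0, g3=0, g4=1, giving Y=1. Observed 0.
Test 1: faults giving observed 0 are {g4 stuck-at-0, g4 inverted output}.
Test 2 (x1=1, x2=1): fault-free g1=0, g2=1, g3=1, g4=0 → 0; observed 1. Eliminates g4 stuck-at-0.
Only g4 inverted output is consistent with every test.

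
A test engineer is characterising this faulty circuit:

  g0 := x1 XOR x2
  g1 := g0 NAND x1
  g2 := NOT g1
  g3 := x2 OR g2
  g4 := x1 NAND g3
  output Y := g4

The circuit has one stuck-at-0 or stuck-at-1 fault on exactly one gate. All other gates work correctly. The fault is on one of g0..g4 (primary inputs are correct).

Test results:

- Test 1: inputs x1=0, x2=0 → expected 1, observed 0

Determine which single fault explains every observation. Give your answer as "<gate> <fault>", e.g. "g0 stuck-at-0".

g4 stuck-at-0

Fault-free values for test 1 (x1=0, x2=0): g0=0, g1=1, g2=0, g3=0, g4=1, giving Y=1. Observed 0.
Test 1: faults giving observed 0 are {g4 stuck-at-0}.
Only g4 stuck-at-0 is consistent with every test.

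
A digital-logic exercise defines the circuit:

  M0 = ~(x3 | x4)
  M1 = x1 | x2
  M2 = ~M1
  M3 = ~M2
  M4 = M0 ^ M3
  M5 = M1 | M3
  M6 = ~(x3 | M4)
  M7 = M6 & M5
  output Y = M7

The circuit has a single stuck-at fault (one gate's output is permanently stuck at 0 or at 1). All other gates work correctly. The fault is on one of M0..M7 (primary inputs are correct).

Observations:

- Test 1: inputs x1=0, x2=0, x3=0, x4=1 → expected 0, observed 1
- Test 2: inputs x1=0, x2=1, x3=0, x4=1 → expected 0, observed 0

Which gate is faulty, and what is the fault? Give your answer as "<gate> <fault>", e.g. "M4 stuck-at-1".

Fault-free values for test 1 (x1=0, x2=0, x3=0, x4=1): M0=0, M1=0, M2=1, M3=0, M4=0, M5=0, M6=1, M7=0, giving Y=0. Observed 1.
Test 1: faults giving observed 1 are {M5 stuck-at-1, M7 stuck-at-1}.
Test 2 (x1=0, x2=1, x3=0, x4=1): fault-free M0=0, M1=1, M2=0, M3=1, M4=1, M5=1, M6=0, M7=0 → 0; observed 0. Eliminates M7 stuck-at-1.
Only M5 stuck-at-1 is consistent with every test.

M5 stuck-at-1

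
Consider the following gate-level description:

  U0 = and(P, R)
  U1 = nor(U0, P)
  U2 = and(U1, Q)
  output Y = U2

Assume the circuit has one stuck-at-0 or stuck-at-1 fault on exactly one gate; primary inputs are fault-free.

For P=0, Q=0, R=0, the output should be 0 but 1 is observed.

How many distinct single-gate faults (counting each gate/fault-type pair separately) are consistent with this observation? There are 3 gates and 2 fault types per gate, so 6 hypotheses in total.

Fault-free: U0=0, U1=1, U2=0 → 0. Observed 1.
  U0 stuck-at-0: output 0 ✗
  U0 stuck-at-1: output 0 ✗
  U1 stuck-at-0: output 0 ✗
  U1 stuck-at-1: output 0 ✗
  U2 stuck-at-0: output 0 ✗
  U2 stuck-at-1: output 1 ✓
Consistent faults: {U2 stuck-at-1} — 1 in all.

1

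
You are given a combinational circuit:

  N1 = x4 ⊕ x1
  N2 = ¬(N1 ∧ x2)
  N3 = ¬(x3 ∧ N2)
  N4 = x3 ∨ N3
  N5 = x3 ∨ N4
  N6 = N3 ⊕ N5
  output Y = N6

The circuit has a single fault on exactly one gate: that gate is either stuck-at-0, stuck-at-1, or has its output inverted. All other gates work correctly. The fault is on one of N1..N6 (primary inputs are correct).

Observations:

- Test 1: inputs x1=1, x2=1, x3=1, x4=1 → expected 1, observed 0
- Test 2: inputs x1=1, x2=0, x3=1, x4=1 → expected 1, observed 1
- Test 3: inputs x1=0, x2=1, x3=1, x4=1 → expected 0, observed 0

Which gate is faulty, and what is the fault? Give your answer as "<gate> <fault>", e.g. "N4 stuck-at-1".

N1 stuck-at-1

Fault-free values for test 1 (x1=1, x2=1, x3=1, x4=1): N1=0, N2=1, N3=0, N4=1, N5=1, N6=1, giving Y=1. Observed 0.
Test 1: faults giving observed 0 are {N1 stuck-at-1, N1 inverted output, N2 stuck-at-0, N2 inverted output, N3 stuck-at-1, N3 inverted output, N5 stuck-at-0, N5 inverted output, N6 stuck-at-0, N6 inverted output}.
Test 2 (x1=1, x2=0, x3=1, x4=1): fault-free N1=0, N2=1, N3=0, N4=1, N5=1, N6=1 → 1; observed 1. Eliminates N2 stuck-at-0, N2 inverted output, N3 stuck-at-1, N3 inverted output, N5 stuck-at-0, N5 inverted output, N6 stuck-at-0, N6 inverted output.
Test 3 (x1=0, x2=1, x3=1, x4=1): fault-free N1=1, N2=0, N3=1, N4=1, N5=1, N6=0 → 0; observed 0. Eliminates N1 inverted output.
Only N1 stuck-at-1 is consistent with every test.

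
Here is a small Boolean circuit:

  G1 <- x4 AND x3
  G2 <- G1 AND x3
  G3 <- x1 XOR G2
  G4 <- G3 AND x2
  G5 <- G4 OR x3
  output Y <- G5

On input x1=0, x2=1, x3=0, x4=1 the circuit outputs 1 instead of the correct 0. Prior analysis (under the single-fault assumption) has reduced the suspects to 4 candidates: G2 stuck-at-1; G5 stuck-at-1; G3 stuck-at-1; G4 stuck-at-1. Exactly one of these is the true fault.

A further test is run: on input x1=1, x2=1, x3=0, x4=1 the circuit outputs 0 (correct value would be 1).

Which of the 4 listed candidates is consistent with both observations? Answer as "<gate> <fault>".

G2 stuck-at-1

Evaluate each candidate on input x1=1, x2=1, x3=0, x4=1:
  G2 stuck-at-1: G1=0, G2=1 [stuck-at-1], G3=0, G4=0, G5=0 → 0 — matches
  G5 stuck-at-1: G1=0, G2=0, G3=1, G4=1, G5=1 [stuck-at-1] → 1 — eliminated
  G3 stuck-at-1: G1=0, G2=0, G3=1 [stuck-at-1], G4=1, G5=1 → 1 — eliminated
  G4 stuck-at-1: G1=0, G2=0, G3=1, G4=1 [stuck-at-1], G5=1 → 1 — eliminated
Only G2 stuck-at-1 reproduces the observed 0.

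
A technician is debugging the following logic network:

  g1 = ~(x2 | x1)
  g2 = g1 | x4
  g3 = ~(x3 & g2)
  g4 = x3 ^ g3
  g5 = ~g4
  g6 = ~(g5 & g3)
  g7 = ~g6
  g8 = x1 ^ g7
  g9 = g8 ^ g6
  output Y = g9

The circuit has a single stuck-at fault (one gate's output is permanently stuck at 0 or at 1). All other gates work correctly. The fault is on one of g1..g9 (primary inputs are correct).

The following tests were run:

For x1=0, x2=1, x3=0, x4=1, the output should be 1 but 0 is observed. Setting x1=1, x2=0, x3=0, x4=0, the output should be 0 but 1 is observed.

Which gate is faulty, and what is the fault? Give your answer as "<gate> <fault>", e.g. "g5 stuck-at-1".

g7 stuck-at-1

Fault-free values for test 1 (x1=0, x2=1, x3=0, x4=1): g1=0, g2=1, g3=1, g4=1, g5=0, g6=1, g7=0, g8=0, g9=1, giving Y=1. Observed 0.
Test 1: faults giving observed 0 are {g7 stuck-at-1, g8 stuck-at-1, g9 stuck-at-0}.
Test 2 (x1=1, x2=0, x3=0, x4=0): fault-free g1=0, g2=0, g3=1, g4=1, g5=0, g6=1, g7=0, g8=1, g9=0 → 0; observed 1. Eliminates g8 stuck-at-1, g9 stuck-at-0.
Only g7 stuck-at-1 is consistent with every test.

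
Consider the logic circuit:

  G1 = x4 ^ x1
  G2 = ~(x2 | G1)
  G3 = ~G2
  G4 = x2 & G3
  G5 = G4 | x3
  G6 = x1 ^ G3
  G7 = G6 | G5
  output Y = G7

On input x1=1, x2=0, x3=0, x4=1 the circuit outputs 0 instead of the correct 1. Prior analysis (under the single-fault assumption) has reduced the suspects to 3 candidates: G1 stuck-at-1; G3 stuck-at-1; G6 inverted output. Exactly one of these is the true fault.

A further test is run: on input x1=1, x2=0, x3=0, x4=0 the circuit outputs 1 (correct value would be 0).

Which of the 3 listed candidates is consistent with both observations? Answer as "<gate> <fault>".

Evaluate each candidate on input x1=1, x2=0, x3=0, x4=0:
  G1 stuck-at-1: G1=1 [stuck-at-1], G2=0, G3=1, G4=0, G5=0, G6=0, G7=0 → 0 — eliminated
  G3 stuck-at-1: G1=1, G2=0, G3=1 [stuck-at-1], G4=0, G5=0, G6=0, G7=0 → 0 — eliminated
  G6 inverted output: G1=1, G2=0, G3=1, G4=0, G5=0, G6=1 [inverted output], G7=1 → 1 — matches
Only G6 inverted output reproduces the observed 1.

G6 inverted output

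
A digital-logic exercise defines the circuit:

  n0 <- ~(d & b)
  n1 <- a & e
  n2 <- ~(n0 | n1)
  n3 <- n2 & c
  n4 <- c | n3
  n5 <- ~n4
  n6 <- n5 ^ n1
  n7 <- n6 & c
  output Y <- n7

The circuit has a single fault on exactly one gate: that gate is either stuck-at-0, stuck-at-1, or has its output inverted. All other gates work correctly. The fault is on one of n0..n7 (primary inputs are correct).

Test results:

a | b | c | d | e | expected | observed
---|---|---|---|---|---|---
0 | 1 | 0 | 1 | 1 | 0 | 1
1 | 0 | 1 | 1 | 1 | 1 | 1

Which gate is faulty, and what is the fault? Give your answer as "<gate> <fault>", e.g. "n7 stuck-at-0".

Fault-free values for test 1 (a=0, b=1, c=0, d=1, e=1): n0=0, n1=0, n2=1, n3=0, n4=0, n5=1, n6=1, n7=0, giving Y=0. Observed 1.
Test 1: faults giving observed 1 are {n7 stuck-at-1, n7 inverted output}.
Test 2 (a=1, b=0, c=1, d=1, e=1): fault-free n0=1, n1=1, n2=0, n3=0, n4=1, n5=0, n6=1, n7=1 → 1; observed 1. Eliminates n7 inverted output.
Only n7 stuck-at-1 is consistent with every test.

n7 stuck-at-1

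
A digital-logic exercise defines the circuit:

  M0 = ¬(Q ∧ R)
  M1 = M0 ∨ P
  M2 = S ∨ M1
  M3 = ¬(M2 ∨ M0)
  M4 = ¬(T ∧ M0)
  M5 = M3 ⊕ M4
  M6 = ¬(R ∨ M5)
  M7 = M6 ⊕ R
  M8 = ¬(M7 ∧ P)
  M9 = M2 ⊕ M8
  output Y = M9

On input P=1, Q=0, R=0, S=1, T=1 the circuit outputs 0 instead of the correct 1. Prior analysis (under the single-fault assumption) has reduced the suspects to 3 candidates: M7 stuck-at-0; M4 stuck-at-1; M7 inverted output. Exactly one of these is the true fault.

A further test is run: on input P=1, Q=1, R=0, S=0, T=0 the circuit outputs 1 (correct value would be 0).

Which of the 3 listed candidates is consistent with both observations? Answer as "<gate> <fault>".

M7 inverted output

Evaluate each candidate on input P=1, Q=1, R=0, S=0, T=0:
  M7 stuck-at-0: M0=1, M1=1, M2=1, M3=0, M4=1, M5=1, M6=0, M7=0 [stuck-at-0], M8=1, M9=0 → 0 — eliminated
  M4 stuck-at-1: M0=1, M1=1, M2=1, M3=0, M4=1 [stuck-at-1], M5=1, M6=0, M7=0, M8=1, M9=0 → 0 — eliminated
  M7 inverted output: M0=1, M1=1, M2=1, M3=0, M4=1, M5=1, M6=0, M7=1 [inverted output], M8=0, M9=1 → 1 — matches
Only M7 inverted output reproduces the observed 1.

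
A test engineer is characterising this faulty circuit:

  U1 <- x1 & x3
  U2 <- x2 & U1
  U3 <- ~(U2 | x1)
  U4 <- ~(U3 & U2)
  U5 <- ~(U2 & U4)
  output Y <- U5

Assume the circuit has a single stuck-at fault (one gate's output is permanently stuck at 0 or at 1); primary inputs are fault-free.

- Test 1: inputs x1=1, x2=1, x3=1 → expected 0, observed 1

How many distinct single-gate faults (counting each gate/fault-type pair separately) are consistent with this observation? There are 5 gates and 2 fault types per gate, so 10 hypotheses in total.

Fault-free: U1=1, U2=1, U3=0, U4=1, U5=0 → 0. Observed 1.
  U1 stuck-at-0: output 1 ✓
  U1 stuck-at-1: output 0 ✗
  U2 stuck-at-0: output 1 ✓
  U2 stuck-at-1: output 0 ✗
  U3 stuck-at-0: output 0 ✗
  U3 stuck-at-1: output 1 ✓
  U4 stuck-at-0: output 1 ✓
  U4 stuck-at-1: output 0 ✗
  U5 stuck-at-0: output 0 ✗
  U5 stuck-at-1: output 1 ✓
Consistent faults: {U1 stuck-at-0, U2 stuck-at-0, U3 stuck-at-1, U4 stuck-at-0, U5 stuck-at-1} — 5 in all.

5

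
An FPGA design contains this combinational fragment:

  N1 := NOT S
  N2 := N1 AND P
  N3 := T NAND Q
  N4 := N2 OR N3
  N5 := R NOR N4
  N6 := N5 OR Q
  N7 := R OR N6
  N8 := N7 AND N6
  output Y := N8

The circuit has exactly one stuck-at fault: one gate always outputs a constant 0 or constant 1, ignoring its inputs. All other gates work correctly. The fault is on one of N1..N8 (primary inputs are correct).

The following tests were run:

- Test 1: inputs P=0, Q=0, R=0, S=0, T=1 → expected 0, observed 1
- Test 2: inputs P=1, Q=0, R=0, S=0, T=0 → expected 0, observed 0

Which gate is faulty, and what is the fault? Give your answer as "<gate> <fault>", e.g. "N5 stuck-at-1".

Fault-free values for test 1 (P=0, Q=0, R=0, S=0, T=1): N1=1, N2=0, N3=1, N4=1, N5=0, N6=0, N7=0, N8=0, giving Y=0. Observed 1.
Test 1: faults giving observed 1 are {N3 stuck-at-0, N4 stuck-at-0, N5 stuck-at-1, N6 stuck-at-1, N8 stuck-at-1}.
Test 2 (P=1, Q=0, R=0, S=0, T=0): fault-free N1=1, N2=1, N3=1, N4=1, N5=0, N6=0, N7=0, N8=0 → 0; observed 0. Eliminates N4 stuck-at-0, N5 stuck-at-1, N6 stuck-at-1, N8 stuck-at-1.
Only N3 stuck-at-0 is consistent with every test.

N3 stuck-at-0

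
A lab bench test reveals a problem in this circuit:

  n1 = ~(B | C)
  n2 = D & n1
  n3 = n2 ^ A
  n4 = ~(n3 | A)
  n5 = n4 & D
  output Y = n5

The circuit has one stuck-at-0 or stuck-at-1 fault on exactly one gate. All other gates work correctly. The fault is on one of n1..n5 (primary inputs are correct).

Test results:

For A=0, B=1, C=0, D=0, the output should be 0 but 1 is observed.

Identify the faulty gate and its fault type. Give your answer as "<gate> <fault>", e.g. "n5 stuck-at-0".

Fault-free values for test 1 (A=0, B=1, C=0, D=0): n1=0, n2=0, n3=0, n4=1, n5=0, giving Y=0. Observed 1.
Test 1: faults giving observed 1 are {n5 stuck-at-1}.
Only n5 stuck-at-1 is consistent with every test.

n5 stuck-at-1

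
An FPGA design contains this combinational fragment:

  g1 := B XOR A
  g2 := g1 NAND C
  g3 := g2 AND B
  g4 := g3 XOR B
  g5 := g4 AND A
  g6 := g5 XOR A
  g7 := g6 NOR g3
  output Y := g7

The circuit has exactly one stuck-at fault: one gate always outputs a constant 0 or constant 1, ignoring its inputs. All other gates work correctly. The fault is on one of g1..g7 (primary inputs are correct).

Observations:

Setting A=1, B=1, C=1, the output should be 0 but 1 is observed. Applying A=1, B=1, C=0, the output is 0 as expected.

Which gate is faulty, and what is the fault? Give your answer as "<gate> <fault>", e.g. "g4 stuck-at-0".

Fault-free values for test 1 (A=1, B=1, C=1): g1=0, g2=1, g3=1, g4=0, g5=0, g6=1, g7=0, giving Y=0. Observed 1.
Test 1: faults giving observed 1 are {g1 stuck-at-1, g2 stuck-at-0, g3 stuck-at-0, g7 stuck-at-1}.
Test 2 (A=1, B=1, C=0): fault-free g1=0, g2=1, g3=1, g4=0, g5=0, g6=1, g7=0 → 0; observed 0. Eliminates g2 stuck-at-0, g3 stuck-at-0, g7 stuck-at-1.
Only g1 stuck-at-1 is consistent with every test.

g1 stuck-at-1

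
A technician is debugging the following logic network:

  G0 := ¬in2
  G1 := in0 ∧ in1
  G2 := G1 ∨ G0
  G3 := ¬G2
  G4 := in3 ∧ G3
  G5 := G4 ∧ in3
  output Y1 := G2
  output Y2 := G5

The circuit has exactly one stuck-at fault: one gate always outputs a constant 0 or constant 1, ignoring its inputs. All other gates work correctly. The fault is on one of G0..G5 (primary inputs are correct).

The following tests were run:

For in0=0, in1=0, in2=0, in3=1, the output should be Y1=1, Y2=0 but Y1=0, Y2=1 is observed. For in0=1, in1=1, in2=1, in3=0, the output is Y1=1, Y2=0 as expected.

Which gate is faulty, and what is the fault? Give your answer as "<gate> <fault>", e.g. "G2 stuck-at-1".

G0 stuck-at-0

Fault-free values for test 1 (in0=0, in1=0, in2=0, in3=1): G0=1, G1=0, G2=1, G3=0, G4=0, G5=0, giving Y1=1, Y2=0. Observed Y1=0, Y2=1.
Test 1: faults giving observed Y1=0, Y2=1 are {G0 stuck-at-0, G2 stuck-at-0}.
Test 2 (in0=1, in1=1, in2=1, in3=0): fault-free G0=0, G1=1, G2=1, G3=0, G4=0, G5=0 → Y1=1, Y2=0; observed Y1=1, Y2=0. Eliminates G2 stuck-at-0.
Only G0 stuck-at-0 is consistent with every test.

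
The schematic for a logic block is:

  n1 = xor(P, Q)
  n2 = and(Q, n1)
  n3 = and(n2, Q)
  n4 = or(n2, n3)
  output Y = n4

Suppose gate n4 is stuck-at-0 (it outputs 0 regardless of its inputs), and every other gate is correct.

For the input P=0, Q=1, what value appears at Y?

Propagate with n4 forced: n1=1, n2=1, n3=1, n4=0 [stuck-at-0].
So Y = 0. (Without the fault it would be 1.)

0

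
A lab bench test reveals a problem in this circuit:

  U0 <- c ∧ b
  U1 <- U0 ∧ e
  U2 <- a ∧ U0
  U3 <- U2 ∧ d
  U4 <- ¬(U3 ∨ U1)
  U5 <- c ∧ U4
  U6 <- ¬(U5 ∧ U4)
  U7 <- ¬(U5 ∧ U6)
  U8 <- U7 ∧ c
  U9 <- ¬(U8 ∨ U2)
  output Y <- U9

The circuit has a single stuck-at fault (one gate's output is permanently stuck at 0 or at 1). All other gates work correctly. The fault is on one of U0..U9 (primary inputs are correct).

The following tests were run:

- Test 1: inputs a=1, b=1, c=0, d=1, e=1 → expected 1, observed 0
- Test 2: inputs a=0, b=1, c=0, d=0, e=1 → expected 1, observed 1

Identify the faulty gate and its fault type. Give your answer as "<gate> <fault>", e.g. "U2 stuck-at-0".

U0 stuck-at-1

Fault-free values for test 1 (a=1, b=1, c=0, d=1, e=1): U0=0, U1=0, U2=0, U3=0, U4=1, U5=0, U6=1, U7=1, U8=0, U9=1, giving Y=1. Observed 0.
Test 1: faults giving observed 0 are {U0 stuck-at-1, U2 stuck-at-1, U8 stuck-at-1, U9 stuck-at-0}.
Test 2 (a=0, b=1, c=0, d=0, e=1): fault-free U0=0, U1=0, U2=0, U3=0, U4=1, U5=0, U6=1, U7=1, U8=0, U9=1 → 1; observed 1. Eliminates U2 stuck-at-1, U8 stuck-at-1, U9 stuck-at-0.
Only U0 stuck-at-1 is consistent with every test.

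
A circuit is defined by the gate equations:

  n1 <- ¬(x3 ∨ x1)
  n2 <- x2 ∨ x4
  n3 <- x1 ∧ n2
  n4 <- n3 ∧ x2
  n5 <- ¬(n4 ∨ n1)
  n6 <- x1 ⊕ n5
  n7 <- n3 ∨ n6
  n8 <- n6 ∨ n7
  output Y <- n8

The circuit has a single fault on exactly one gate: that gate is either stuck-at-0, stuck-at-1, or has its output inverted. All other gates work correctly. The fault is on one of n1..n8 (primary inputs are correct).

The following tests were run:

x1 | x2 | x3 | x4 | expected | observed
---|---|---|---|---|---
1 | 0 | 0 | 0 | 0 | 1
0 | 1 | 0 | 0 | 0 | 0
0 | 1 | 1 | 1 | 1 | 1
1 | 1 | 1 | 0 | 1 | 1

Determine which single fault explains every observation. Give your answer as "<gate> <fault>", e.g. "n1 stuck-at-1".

n2 stuck-at-1

Fault-free values for test 1 (x1=1, x2=0, x3=0, x4=0): n1=0, n2=0, n3=0, n4=0, n5=1, n6=0, n7=0, n8=0, giving Y=0. Observed 1.
Test 1: faults giving observed 1 are {n1 stuck-at-1, n1 inverted output, n2 stuck-at-1, n2 inverted output, n3 stuck-at-1, n3 inverted output, n4 stuck-at-1, n4 inverted output, n5 stuck-at-0, n5 inverted output, n6 stuck-at-1, n6 inverted output, n7 stuck-at-1, n7 inverted output, n8 stuck-at-1, n8 inverted output}.
Test 2 (x1=0, x2=1, x3=0, x4=0): fault-free n1=1, n2=1, n3=0, n4=0, n5=0, n6=0, n7=0, n8=0 → 0; observed 0. Eliminates n1 inverted output, n3 stuck-at-1, n3 inverted output, n5 inverted output, n6 stuck-at-1, n6 inverted output, n7 stuck-at-1, n7 inverted output, n8 stuck-at-1, n8 inverted output.
Test 3 (x1=0, x2=1, x3=1, x4=1): fault-free n1=0, n2=1, n3=0, n4=0, n5=1, n6=1, n7=1, n8=1 → 1; observed 1. Eliminates n1 stuck-at-1, n4 stuck-at-1, n4 inverted output, n5 stuck-at-0.
Test 4 (x1=1, x2=1, x3=1, x4=0): fault-free n1=0, n2=1, n3=1, n4=1, n5=0, n6=1, n7=1, n8=1 → 1; observed 1. Eliminates n2 inverted output.
Only n2 stuck-at-1 is consistent with every test.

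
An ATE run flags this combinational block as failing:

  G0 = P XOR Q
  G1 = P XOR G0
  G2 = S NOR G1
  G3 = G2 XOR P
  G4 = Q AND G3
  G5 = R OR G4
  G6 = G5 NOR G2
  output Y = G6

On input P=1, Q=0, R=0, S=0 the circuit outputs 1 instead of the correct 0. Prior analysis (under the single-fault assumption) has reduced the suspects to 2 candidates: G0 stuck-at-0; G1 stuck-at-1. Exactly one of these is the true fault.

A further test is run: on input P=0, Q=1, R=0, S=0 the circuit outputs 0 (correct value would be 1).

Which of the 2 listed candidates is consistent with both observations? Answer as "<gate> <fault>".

Evaluate each candidate on input P=0, Q=1, R=0, S=0:
  G0 stuck-at-0: G0=0 [stuck-at-0], G1=0, G2=1, G3=1, G4=1, G5=1, G6=0 → 0 — matches
  G1 stuck-at-1: G0=1, G1=1 [stuck-at-1], G2=0, G3=0, G4=0, G5=0, G6=1 → 1 — eliminated
Only G0 stuck-at-0 reproduces the observed 0.

G0 stuck-at-0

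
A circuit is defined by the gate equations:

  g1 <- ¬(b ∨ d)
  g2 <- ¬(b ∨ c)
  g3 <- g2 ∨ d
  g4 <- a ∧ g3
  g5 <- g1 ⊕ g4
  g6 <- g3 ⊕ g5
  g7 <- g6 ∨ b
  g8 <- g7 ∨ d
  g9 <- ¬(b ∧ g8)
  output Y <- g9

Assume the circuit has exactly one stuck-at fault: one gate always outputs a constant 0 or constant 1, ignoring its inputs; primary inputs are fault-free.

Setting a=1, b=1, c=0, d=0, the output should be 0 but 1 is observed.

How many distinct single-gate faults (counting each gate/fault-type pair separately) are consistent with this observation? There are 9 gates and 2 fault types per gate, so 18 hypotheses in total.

Fault-free: g1=0, g2=0, g3=0, g4=0, g5=0, g6=0, g7=1, g8=1, g9=0 → 0. Observed 1.
  g1: none of the 2 fault types match ✗
  g2: none of the 2 fault types match ✗
  g3: none of the 2 fault types match ✗
  g4: none of the 2 fault types match ✗
  g5: none of the 2 fault types match ✗
  g6: none of the 2 fault types match ✗
  g7: stuck-at-0 ✓; others ✗
  g8: stuck-at-0 ✓; others ✗
  g9: stuck-at-1 ✓; others ✗
Consistent faults: {g7 stuck-at-0, g8 stuck-at-0, g9 stuck-at-1} — 3 in all.

3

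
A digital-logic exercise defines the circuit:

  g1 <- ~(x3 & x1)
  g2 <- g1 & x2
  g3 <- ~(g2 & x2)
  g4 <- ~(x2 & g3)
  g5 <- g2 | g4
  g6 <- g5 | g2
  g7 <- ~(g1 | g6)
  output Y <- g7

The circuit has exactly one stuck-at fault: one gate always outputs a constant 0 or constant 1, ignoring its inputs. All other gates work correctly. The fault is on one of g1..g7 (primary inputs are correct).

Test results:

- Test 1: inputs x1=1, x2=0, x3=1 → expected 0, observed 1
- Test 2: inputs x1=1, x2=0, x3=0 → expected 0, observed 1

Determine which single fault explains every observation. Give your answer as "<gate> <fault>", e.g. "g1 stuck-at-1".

Fault-free values for test 1 (x1=1, x2=0, x3=1): g1=0, g2=0, g3=1, g4=1, g5=1, g6=1, g7=0, giving Y=0. Observed 1.
Test 1: faults giving observed 1 are {g4 stuck-at-0, g5 stuck-at-0, g6 stuck-at-0, g7 stuck-at-1}.
Test 2 (x1=1, x2=0, x3=0): fault-free g1=1, g2=0, g3=1, g4=1, g5=1, g6=1, g7=0 → 0; observed 1. Eliminates g4 stuck-at-0, g5 stuck-at-0, g6 stuck-at-0.
Only g7 stuck-at-1 is consistent with every test.

g7 stuck-at-1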